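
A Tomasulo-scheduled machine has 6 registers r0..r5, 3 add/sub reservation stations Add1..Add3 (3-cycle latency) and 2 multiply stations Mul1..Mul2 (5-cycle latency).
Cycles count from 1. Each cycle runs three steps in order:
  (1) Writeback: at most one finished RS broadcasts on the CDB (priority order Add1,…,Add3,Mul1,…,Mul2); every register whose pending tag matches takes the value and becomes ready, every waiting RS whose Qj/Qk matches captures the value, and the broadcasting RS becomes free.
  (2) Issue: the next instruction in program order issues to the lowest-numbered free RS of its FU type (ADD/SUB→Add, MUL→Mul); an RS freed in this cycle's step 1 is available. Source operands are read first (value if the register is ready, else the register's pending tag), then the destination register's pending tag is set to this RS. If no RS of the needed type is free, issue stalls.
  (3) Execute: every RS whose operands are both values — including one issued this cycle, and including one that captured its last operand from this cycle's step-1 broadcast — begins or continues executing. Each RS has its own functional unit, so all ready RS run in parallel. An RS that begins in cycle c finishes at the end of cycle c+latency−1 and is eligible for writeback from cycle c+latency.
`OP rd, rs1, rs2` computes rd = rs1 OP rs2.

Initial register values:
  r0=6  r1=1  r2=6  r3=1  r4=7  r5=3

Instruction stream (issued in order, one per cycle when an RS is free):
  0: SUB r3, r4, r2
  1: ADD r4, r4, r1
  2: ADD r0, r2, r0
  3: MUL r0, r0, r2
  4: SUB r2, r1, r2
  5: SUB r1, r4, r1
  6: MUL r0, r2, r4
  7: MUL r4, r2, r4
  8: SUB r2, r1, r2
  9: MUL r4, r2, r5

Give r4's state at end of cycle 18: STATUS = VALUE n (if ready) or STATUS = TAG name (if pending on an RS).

  c1: issue SUB r3<-Add1  regs: r0:6,r1:1,r2:6,r3:Add1,r4:7,r5:3
  c2: issue ADD r4<-Add2  regs: r0:6,r1:1,r2:6,r3:Add1,r4:Add2,r5:3
  c3: issue ADD r0<-Add3  regs: r0:Add3,r1:1,r2:6,r3:Add1,r4:Add2,r5:3
  c4: CDB Add1=1; issue MUL r0<-Mul1  regs: r0:Mul1,r1:1,r2:6,r3:1,r4:Add2,r5:3
  c5: CDB Add2=8; issue SUB r2<-Add1  regs: r0:Mul1,r1:1,r2:Add1,r3:1,r4:8,r5:3
  c6: CDB Add3=12; issue SUB r1<-Add2  regs: r0:Mul1,r1:Add2,r2:Add1,r3:1,r4:8,r5:3
  c7: issue MUL r0<-Mul2  regs: r0:Mul2,r1:Add2,r2:Add1,r3:1,r4:8,r5:3
  c8: CDB Add1=-5; stall  regs: r0:Mul2,r1:Add2,r2:-5,r3:1,r4:8,r5:3
  c9: CDB Add2=7; stall  regs: r0:Mul2,r1:7,r2:-5,r3:1,r4:8,r5:3
  c10: stall  regs: r0:Mul2,r1:7,r2:-5,r3:1,r4:8,r5:3
  c11: CDB Mul1=72; issue MUL r4<-Mul1  regs: r0:Mul2,r1:7,r2:-5,r3:1,r4:Mul1,r5:3
  c12: issue SUB r2<-Add1  regs: r0:Mul2,r1:7,r2:Add1,r3:1,r4:Mul1,r5:3
  c13: CDB Mul2=-40; issue MUL r4<-Mul2  regs: r0:-40,r1:7,r2:Add1,r3:1,r4:Mul2,r5:3
  c14: -  regs: r0:-40,r1:7,r2:Add1,r3:1,r4:Mul2,r5:3
  c15: CDB Add1=12  regs: r0:-40,r1:7,r2:12,r3:1,r4:Mul2,r5:3
  c16: CDB Mul1=-40  regs: r0:-40,r1:7,r2:12,r3:1,r4:Mul2,r5:3
  c17: -  regs: r0:-40,r1:7,r2:12,r3:1,r4:Mul2,r5:3
  c18: -  regs: r0:-40,r1:7,r2:12,r3:1,r4:Mul2,r5:3

STATUS = TAG Mul2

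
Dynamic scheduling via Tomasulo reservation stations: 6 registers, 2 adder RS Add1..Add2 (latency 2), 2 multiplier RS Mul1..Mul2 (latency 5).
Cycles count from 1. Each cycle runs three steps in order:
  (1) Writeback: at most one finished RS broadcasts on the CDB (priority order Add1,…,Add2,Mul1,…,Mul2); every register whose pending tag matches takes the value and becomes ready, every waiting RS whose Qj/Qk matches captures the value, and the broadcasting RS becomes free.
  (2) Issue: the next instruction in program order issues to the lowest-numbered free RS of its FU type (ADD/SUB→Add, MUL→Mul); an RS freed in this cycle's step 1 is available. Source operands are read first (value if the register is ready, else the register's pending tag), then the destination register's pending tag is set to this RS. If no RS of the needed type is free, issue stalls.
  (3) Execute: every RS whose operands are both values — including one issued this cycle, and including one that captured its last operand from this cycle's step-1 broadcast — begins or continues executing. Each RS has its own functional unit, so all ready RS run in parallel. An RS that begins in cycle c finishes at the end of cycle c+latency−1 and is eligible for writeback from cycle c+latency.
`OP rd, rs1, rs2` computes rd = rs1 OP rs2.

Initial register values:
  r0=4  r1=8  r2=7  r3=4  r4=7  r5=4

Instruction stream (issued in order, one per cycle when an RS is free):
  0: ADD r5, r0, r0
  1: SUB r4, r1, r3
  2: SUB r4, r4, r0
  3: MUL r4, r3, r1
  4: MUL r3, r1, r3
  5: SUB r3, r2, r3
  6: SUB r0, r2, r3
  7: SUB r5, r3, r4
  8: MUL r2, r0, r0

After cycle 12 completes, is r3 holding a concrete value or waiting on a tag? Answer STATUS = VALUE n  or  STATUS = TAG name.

STATUS = VALUE -25

cycle 1: issue ADD r5<-Add1 // r0:4,r1:8,r2:7,r3:4,r4:7,r5:Add1
cycle 2: issue SUB r4<-Add2 // r0:4,r1:8,r2:7,r3:4,r4:Add2,r5:Add1
cycle 3: CDB Add1=8; issue SUB r4<-Add1 // r0:4,r1:8,r2:7,r3:4,r4:Add1,r5:8
cycle 4: CDB Add2=4; issue MUL r4<-Mul1 // r0:4,r1:8,r2:7,r3:4,r4:Mul1,r5:8
cycle 5: issue MUL r3<-Mul2 // r0:4,r1:8,r2:7,r3:Mul2,r4:Mul1,r5:8
cycle 6: CDB Add1=0; issue SUB r3<-Add1 // r0:4,r1:8,r2:7,r3:Add1,r4:Mul1,r5:8
cycle 7: issue SUB r0<-Add2 // r0:Add2,r1:8,r2:7,r3:Add1,r4:Mul1,r5:8
cycle 8: stall // r0:Add2,r1:8,r2:7,r3:Add1,r4:Mul1,r5:8
cycle 9: CDB Mul1=32; stall // r0:Add2,r1:8,r2:7,r3:Add1,r4:32,r5:8
cycle 10: CDB Mul2=32; stall // r0:Add2,r1:8,r2:7,r3:Add1,r4:32,r5:8
cycle 11: stall // r0:Add2,r1:8,r2:7,r3:Add1,r4:32,r5:8
cycle 12: CDB Add1=-25; issue SUB r5<-Add1 // r0:Add2,r1:8,r2:7,r3:-25,r4:32,r5:Add1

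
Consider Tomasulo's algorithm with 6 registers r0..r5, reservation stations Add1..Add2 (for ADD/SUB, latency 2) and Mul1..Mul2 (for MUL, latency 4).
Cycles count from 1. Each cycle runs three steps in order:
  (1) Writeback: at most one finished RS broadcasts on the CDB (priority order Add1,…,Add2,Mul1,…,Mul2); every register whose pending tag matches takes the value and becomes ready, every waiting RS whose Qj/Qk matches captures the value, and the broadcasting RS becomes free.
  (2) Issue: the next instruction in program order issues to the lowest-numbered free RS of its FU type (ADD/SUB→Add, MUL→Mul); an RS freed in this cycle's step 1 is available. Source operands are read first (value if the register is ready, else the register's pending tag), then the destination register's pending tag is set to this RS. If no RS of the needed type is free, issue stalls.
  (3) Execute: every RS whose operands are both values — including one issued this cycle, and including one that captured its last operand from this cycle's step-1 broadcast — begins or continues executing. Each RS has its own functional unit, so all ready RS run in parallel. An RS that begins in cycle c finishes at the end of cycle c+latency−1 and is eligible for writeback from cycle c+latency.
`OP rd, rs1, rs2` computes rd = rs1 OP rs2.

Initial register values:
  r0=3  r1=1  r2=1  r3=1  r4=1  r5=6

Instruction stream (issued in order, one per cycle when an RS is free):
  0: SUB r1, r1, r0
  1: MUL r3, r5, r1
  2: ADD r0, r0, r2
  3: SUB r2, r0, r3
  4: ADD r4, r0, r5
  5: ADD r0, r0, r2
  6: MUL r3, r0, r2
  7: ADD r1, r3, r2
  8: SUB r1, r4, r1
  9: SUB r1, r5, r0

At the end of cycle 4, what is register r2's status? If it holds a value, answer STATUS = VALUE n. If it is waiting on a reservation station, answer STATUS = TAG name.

  c1: issue SUB r1<-Add1  regs: r0:3,r1:Add1,r2:1,r3:1,r4:1,r5:6
  c2: issue MUL r3<-Mul1  regs: r0:3,r1:Add1,r2:1,r3:Mul1,r4:1,r5:6
  c3: CDB Add1=-2; issue ADD r0<-Add1  regs: r0:Add1,r1:-2,r2:1,r3:Mul1,r4:1,r5:6
  c4: issue SUB r2<-Add2  regs: r0:Add1,r1:-2,r2:Add2,r3:Mul1,r4:1,r5:6

STATUS = TAG Add2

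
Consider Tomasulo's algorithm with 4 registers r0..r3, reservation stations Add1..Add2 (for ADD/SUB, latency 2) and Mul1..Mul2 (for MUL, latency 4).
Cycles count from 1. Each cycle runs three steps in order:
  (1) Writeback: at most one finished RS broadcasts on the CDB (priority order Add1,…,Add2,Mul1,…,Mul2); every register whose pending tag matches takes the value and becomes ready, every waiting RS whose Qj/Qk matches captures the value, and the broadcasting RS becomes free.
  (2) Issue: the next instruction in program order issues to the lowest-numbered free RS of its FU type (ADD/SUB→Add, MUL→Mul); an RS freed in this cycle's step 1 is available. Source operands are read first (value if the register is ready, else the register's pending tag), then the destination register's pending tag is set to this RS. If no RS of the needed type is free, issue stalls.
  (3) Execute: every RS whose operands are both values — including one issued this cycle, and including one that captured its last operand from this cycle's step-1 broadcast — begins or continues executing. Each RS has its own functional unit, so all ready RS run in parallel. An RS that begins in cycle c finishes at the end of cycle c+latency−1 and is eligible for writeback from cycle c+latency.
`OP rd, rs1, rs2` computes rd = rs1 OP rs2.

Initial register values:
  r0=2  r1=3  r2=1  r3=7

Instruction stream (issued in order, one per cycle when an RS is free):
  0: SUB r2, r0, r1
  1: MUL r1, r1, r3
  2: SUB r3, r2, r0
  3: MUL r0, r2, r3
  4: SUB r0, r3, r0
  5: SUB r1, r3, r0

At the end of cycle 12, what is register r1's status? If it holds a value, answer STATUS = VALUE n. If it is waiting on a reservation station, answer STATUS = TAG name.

  c1: issue SUB r2<-Add1  regs: r0:2,r1:3,r2:Add1,r3:7
  c2: issue MUL r1<-Mul1  regs: r0:2,r1:Mul1,r2:Add1,r3:7
  c3: CDB Add1=-1; issue SUB r3<-Add1  regs: r0:2,r1:Mul1,r2:-1,r3:Add1
  c4: issue MUL r0<-Mul2  regs: r0:Mul2,r1:Mul1,r2:-1,r3:Add1
  c5: CDB Add1=-3; issue SUB r0<-Add1  regs: r0:Add1,r1:Mul1,r2:-1,r3:-3
  c6: CDB Mul1=21; issue SUB r1<-Add2  regs: r0:Add1,r1:Add2,r2:-1,r3:-3
  c7: -  regs: r0:Add1,r1:Add2,r2:-1,r3:-3
  c8: -  regs: r0:Add1,r1:Add2,r2:-1,r3:-3
  c9: CDB Mul2=3  regs: r0:Add1,r1:Add2,r2:-1,r3:-3
  c10: -  regs: r0:Add1,r1:Add2,r2:-1,r3:-3
  c11: CDB Add1=-6  regs: r0:-6,r1:Add2,r2:-1,r3:-3
  c12: -  regs: r0:-6,r1:Add2,r2:-1,r3:-3

STATUS = TAG Add2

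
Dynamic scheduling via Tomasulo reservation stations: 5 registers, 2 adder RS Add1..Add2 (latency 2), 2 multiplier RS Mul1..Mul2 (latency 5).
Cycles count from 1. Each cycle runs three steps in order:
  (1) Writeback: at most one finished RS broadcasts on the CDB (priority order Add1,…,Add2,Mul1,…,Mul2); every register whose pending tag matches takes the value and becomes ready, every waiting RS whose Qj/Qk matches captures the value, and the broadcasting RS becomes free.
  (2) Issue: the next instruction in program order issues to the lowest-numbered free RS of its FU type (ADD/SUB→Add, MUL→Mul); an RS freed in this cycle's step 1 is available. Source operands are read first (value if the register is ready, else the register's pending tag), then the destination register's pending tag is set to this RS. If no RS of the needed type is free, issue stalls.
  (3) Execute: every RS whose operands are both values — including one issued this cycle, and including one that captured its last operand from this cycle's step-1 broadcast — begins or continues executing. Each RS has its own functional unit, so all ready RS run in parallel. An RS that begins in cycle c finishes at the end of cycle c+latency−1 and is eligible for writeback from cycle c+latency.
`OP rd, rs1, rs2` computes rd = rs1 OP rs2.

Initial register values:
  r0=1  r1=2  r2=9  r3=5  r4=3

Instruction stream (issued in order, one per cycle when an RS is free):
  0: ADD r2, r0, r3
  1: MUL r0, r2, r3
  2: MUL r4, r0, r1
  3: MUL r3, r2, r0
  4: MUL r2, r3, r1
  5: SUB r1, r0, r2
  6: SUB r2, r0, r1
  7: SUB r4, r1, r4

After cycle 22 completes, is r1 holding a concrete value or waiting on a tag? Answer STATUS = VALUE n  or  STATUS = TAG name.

  c1: issue ADD r2<-Add1  regs: r0:1,r1:2,r2:Add1,r3:5,r4:3
  c2: issue MUL r0<-Mul1  regs: r0:Mul1,r1:2,r2:Add1,r3:5,r4:3
  c3: CDB Add1=6; issue MUL r4<-Mul2  regs: r0:Mul1,r1:2,r2:6,r3:5,r4:Mul2
  c4: stall  regs: r0:Mul1,r1:2,r2:6,r3:5,r4:Mul2
  c5: stall  regs: r0:Mul1,r1:2,r2:6,r3:5,r4:Mul2
  c6: stall  regs: r0:Mul1,r1:2,r2:6,r3:5,r4:Mul2
  c7: stall  regs: r0:Mul1,r1:2,r2:6,r3:5,r4:Mul2
  c8: CDB Mul1=30; issue MUL r3<-Mul1  regs: r0:30,r1:2,r2:6,r3:Mul1,r4:Mul2
  c9: stall  regs: r0:30,r1:2,r2:6,r3:Mul1,r4:Mul2
  c10: stall  regs: r0:30,r1:2,r2:6,r3:Mul1,r4:Mul2
  c11: stall  regs: r0:30,r1:2,r2:6,r3:Mul1,r4:Mul2
  c12: stall  regs: r0:30,r1:2,r2:6,r3:Mul1,r4:Mul2
  c13: CDB Mul1=180; issue MUL r2<-Mul1  regs: r0:30,r1:2,r2:Mul1,r3:180,r4:Mul2
  c14: CDB Mul2=60; issue SUB r1<-Add1  regs: r0:30,r1:Add1,r2:Mul1,r3:180,r4:60
  c15: issue SUB r2<-Add2  regs: r0:30,r1:Add1,r2:Add2,r3:180,r4:60
  c16: stall  regs: r0:30,r1:Add1,r2:Add2,r3:180,r4:60
  c17: stall  regs: r0:30,r1:Add1,r2:Add2,r3:180,r4:60
  c18: CDB Mul1=360; stall  regs: r0:30,r1:Add1,r2:Add2,r3:180,r4:60
  c19: stall  regs: r0:30,r1:Add1,r2:Add2,r3:180,r4:60
  c20: CDB Add1=-330; issue SUB r4<-Add1  regs: r0:30,r1:-330,r2:Add2,r3:180,r4:Add1
  c21: -  regs: r0:30,r1:-330,r2:Add2,r3:180,r4:Add1
  c22: CDB Add1=-390  regs: r0:30,r1:-330,r2:Add2,r3:180,r4:-390

STATUS = VALUE -330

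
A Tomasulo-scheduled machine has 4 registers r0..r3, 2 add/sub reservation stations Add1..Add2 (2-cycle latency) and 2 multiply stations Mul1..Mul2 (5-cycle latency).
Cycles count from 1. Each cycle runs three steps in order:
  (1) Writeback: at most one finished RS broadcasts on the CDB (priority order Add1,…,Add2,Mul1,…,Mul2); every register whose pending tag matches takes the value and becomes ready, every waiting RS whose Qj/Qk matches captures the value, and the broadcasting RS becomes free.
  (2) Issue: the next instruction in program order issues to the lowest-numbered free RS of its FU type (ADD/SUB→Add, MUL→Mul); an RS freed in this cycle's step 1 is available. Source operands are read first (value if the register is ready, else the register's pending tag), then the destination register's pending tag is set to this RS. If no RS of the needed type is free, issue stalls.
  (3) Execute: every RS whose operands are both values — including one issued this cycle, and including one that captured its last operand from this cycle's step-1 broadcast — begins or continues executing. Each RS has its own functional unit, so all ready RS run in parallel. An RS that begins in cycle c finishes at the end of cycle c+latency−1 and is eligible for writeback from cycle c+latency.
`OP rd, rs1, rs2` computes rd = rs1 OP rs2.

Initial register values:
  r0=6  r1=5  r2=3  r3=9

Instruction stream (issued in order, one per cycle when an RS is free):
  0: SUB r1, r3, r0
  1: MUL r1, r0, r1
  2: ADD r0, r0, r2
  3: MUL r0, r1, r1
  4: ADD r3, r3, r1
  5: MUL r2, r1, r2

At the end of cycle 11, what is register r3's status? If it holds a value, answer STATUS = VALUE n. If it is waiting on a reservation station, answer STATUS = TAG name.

STATUS = VALUE 27

c1: issue SUB r1<-Add1 | r0:6,r1:Add1,r2:3,r3:9
c2: issue MUL r1<-Mul1 | r0:6,r1:Mul1,r2:3,r3:9
c3: CDB Add1=3; issue ADD r0<-Add1 | r0:Add1,r1:Mul1,r2:3,r3:9
c4: issue MUL r0<-Mul2 | r0:Mul2,r1:Mul1,r2:3,r3:9
c5: CDB Add1=9; issue ADD r3<-Add1 | r0:Mul2,r1:Mul1,r2:3,r3:Add1
c6: stall | r0:Mul2,r1:Mul1,r2:3,r3:Add1
c7: stall | r0:Mul2,r1:Mul1,r2:3,r3:Add1
c8: CDB Mul1=18; issue MUL r2<-Mul1 | r0:Mul2,r1:18,r2:Mul1,r3:Add1
c9: - | r0:Mul2,r1:18,r2:Mul1,r3:Add1
c10: CDB Add1=27 | r0:Mul2,r1:18,r2:Mul1,r3:27
c11: - | r0:Mul2,r1:18,r2:Mul1,r3:27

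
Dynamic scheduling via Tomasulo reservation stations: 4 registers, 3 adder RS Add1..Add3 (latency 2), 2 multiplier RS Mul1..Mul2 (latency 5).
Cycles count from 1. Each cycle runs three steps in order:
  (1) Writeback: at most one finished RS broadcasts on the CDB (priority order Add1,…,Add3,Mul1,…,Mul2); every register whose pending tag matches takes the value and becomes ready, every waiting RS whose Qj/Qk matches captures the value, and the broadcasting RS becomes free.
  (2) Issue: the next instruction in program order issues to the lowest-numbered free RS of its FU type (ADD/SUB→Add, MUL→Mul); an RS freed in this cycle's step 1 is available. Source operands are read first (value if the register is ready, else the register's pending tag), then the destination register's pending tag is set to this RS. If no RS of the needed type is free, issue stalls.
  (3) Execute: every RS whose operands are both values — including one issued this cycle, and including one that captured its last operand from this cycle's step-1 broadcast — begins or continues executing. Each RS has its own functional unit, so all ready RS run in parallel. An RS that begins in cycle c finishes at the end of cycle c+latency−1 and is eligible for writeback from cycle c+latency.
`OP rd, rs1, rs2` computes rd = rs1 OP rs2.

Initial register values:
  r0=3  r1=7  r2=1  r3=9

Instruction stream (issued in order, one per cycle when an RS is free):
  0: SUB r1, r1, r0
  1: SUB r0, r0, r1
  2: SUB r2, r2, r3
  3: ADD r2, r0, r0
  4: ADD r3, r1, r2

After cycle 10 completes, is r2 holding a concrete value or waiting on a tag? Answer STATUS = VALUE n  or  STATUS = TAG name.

STATUS = VALUE -2

c1: issue SUB r1<-Add1 | r0:3,r1:Add1,r2:1,r3:9
c2: issue SUB r0<-Add2 | r0:Add2,r1:Add1,r2:1,r3:9
c3: CDB Add1=4; issue SUB r2<-Add1 | r0:Add2,r1:4,r2:Add1,r3:9
c4: issue ADD r2<-Add3 | r0:Add2,r1:4,r2:Add3,r3:9
c5: CDB Add1=-8; issue ADD r3<-Add1 | r0:Add2,r1:4,r2:Add3,r3:Add1
c6: CDB Add2=-1 | r0:-1,r1:4,r2:Add3,r3:Add1
c7: - | r0:-1,r1:4,r2:Add3,r3:Add1
c8: CDB Add3=-2 | r0:-1,r1:4,r2:-2,r3:Add1
c9: - | r0:-1,r1:4,r2:-2,r3:Add1
c10: CDB Add1=2 | r0:-1,r1:4,r2:-2,r3:2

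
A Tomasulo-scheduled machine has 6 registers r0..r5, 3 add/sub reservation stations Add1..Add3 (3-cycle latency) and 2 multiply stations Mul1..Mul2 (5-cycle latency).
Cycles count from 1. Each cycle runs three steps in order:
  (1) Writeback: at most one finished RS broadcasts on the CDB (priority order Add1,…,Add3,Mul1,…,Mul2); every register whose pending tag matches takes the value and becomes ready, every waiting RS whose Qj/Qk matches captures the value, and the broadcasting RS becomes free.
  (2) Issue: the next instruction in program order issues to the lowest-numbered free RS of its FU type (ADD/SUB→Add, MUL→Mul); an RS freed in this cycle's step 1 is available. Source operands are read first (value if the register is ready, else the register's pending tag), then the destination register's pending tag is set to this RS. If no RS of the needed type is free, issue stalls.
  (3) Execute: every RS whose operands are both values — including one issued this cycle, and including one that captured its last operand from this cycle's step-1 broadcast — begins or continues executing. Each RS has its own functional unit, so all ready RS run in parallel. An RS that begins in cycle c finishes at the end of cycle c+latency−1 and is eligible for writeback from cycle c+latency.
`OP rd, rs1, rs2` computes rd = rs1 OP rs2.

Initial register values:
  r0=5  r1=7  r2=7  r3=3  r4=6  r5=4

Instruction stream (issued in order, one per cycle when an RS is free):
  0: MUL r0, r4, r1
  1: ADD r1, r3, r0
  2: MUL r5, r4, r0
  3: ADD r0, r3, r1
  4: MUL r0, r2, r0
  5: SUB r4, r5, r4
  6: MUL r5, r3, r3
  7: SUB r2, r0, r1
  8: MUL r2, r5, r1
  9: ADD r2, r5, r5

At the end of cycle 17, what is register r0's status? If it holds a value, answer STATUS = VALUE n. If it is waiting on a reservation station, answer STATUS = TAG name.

STATUS = VALUE 336

c1: issue MUL r0<-Mul1 | r0:Mul1,r1:7,r2:7,r3:3,r4:6,r5:4
c2: issue ADD r1<-Add1 | r0:Mul1,r1:Add1,r2:7,r3:3,r4:6,r5:4
c3: issue MUL r5<-Mul2 | r0:Mul1,r1:Add1,r2:7,r3:3,r4:6,r5:Mul2
c4: issue ADD r0<-Add2 | r0:Add2,r1:Add1,r2:7,r3:3,r4:6,r5:Mul2
c5: stall | r0:Add2,r1:Add1,r2:7,r3:3,r4:6,r5:Mul2
c6: CDB Mul1=42; issue MUL r0<-Mul1 | r0:Mul1,r1:Add1,r2:7,r3:3,r4:6,r5:Mul2
c7: issue SUB r4<-Add3 | r0:Mul1,r1:Add1,r2:7,r3:3,r4:Add3,r5:Mul2
c8: stall | r0:Mul1,r1:Add1,r2:7,r3:3,r4:Add3,r5:Mul2
c9: CDB Add1=45; stall | r0:Mul1,r1:45,r2:7,r3:3,r4:Add3,r5:Mul2
c10: stall | r0:Mul1,r1:45,r2:7,r3:3,r4:Add3,r5:Mul2
c11: CDB Mul2=252; issue MUL r5<-Mul2 | r0:Mul1,r1:45,r2:7,r3:3,r4:Add3,r5:Mul2
c12: CDB Add2=48; issue SUB r2<-Add1 | r0:Mul1,r1:45,r2:Add1,r3:3,r4:Add3,r5:Mul2
c13: stall | r0:Mul1,r1:45,r2:Add1,r3:3,r4:Add3,r5:Mul2
c14: CDB Add3=246; stall | r0:Mul1,r1:45,r2:Add1,r3:3,r4:246,r5:Mul2
c15: stall | r0:Mul1,r1:45,r2:Add1,r3:3,r4:246,r5:Mul2
c16: CDB Mul2=9; issue MUL r2<-Mul2 | r0:Mul1,r1:45,r2:Mul2,r3:3,r4:246,r5:9
c17: CDB Mul1=336; issue ADD r2<-Add2 | r0:336,r1:45,r2:Add2,r3:3,r4:246,r5:9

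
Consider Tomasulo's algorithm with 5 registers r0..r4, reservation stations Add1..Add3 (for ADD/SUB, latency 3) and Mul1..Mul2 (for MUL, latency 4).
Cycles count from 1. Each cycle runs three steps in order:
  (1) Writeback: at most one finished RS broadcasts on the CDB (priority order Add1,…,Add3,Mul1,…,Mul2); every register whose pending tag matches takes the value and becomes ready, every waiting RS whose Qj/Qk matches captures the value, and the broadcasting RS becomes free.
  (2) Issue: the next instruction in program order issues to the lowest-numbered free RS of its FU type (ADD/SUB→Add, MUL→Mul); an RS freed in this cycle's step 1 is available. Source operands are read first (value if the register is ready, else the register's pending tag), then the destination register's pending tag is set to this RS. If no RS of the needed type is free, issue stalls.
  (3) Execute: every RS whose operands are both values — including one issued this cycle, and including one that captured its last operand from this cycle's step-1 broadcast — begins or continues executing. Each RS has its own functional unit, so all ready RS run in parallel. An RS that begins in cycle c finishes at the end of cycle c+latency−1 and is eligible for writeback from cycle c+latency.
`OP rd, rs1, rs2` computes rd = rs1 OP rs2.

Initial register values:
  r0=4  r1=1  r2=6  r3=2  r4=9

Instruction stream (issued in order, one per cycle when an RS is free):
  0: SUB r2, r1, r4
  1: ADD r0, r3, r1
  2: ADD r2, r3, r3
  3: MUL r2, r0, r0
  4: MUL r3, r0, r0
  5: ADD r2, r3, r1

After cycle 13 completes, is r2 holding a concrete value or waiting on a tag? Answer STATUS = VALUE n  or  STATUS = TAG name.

cycle 1: issue SUB r2<-Add1 // r0:4,r1:1,r2:Add1,r3:2,r4:9
cycle 2: issue ADD r0<-Add2 // r0:Add2,r1:1,r2:Add1,r3:2,r4:9
cycle 3: issue ADD r2<-Add3 // r0:Add2,r1:1,r2:Add3,r3:2,r4:9
cycle 4: CDB Add1=-8; issue MUL r2<-Mul1 // r0:Add2,r1:1,r2:Mul1,r3:2,r4:9
cycle 5: CDB Add2=3; issue MUL r3<-Mul2 // r0:3,r1:1,r2:Mul1,r3:Mul2,r4:9
cycle 6: CDB Add3=4; issue ADD r2<-Add1 // r0:3,r1:1,r2:Add1,r3:Mul2,r4:9
cycle 7: - // r0:3,r1:1,r2:Add1,r3:Mul2,r4:9
cycle 8: - // r0:3,r1:1,r2:Add1,r3:Mul2,r4:9
cycle 9: CDB Mul1=9 // r0:3,r1:1,r2:Add1,r3:Mul2,r4:9
cycle 10: CDB Mul2=9 // r0:3,r1:1,r2:Add1,r3:9,r4:9
cycle 11: - // r0:3,r1:1,r2:Add1,r3:9,r4:9
cycle 12: - // r0:3,r1:1,r2:Add1,r3:9,r4:9
cycle 13: CDB Add1=10 // r0:3,r1:1,r2:10,r3:9,r4:9

STATUS = VALUE 10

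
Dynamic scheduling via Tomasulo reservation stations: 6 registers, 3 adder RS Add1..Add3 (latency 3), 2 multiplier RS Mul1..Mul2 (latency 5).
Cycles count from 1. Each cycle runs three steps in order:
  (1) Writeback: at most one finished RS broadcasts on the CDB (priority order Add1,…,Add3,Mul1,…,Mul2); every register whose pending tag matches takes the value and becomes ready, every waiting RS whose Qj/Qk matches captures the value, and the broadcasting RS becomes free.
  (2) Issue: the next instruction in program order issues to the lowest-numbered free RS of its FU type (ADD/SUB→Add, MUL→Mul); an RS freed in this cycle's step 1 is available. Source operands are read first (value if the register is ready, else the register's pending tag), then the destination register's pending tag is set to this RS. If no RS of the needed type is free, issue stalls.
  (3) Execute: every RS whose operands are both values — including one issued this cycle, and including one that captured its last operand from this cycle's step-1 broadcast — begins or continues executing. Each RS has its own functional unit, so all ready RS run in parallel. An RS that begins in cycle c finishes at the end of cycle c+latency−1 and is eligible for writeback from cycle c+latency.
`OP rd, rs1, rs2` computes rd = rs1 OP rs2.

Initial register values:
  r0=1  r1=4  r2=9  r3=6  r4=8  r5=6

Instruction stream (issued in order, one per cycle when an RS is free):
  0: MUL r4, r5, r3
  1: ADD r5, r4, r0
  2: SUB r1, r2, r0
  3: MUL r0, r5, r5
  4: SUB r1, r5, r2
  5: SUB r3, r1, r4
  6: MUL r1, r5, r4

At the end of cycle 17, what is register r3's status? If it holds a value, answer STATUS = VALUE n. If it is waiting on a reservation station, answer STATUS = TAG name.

c1: issue MUL r4<-Mul1 | r0:1,r1:4,r2:9,r3:6,r4:Mul1,r5:6
c2: issue ADD r5<-Add1 | r0:1,r1:4,r2:9,r3:6,r4:Mul1,r5:Add1
c3: issue SUB r1<-Add2 | r0:1,r1:Add2,r2:9,r3:6,r4:Mul1,r5:Add1
c4: issue MUL r0<-Mul2 | r0:Mul2,r1:Add2,r2:9,r3:6,r4:Mul1,r5:Add1
c5: issue SUB r1<-Add3 | r0:Mul2,r1:Add3,r2:9,r3:6,r4:Mul1,r5:Add1
c6: CDB Add2=8; issue SUB r3<-Add2 | r0:Mul2,r1:Add3,r2:9,r3:Add2,r4:Mul1,r5:Add1
c7: CDB Mul1=36; issue MUL r1<-Mul1 | r0:Mul2,r1:Mul1,r2:9,r3:Add2,r4:36,r5:Add1
c8: - | r0:Mul2,r1:Mul1,r2:9,r3:Add2,r4:36,r5:Add1
c9: - | r0:Mul2,r1:Mul1,r2:9,r3:Add2,r4:36,r5:Add1
c10: CDB Add1=37 | r0:Mul2,r1:Mul1,r2:9,r3:Add2,r4:36,r5:37
c11: - | r0:Mul2,r1:Mul1,r2:9,r3:Add2,r4:36,r5:37
c12: - | r0:Mul2,r1:Mul1,r2:9,r3:Add2,r4:36,r5:37
c13: CDB Add3=28 | r0:Mul2,r1:Mul1,r2:9,r3:Add2,r4:36,r5:37
c14: - | r0:Mul2,r1:Mul1,r2:9,r3:Add2,r4:36,r5:37
c15: CDB Mul1=1332 | r0:Mul2,r1:1332,r2:9,r3:Add2,r4:36,r5:37
c16: CDB Add2=-8 | r0:Mul2,r1:1332,r2:9,r3:-8,r4:36,r5:37
c17: CDB Mul2=1369 | r0:1369,r1:1332,r2:9,r3:-8,r4:36,r5:37

STATUS = VALUE -8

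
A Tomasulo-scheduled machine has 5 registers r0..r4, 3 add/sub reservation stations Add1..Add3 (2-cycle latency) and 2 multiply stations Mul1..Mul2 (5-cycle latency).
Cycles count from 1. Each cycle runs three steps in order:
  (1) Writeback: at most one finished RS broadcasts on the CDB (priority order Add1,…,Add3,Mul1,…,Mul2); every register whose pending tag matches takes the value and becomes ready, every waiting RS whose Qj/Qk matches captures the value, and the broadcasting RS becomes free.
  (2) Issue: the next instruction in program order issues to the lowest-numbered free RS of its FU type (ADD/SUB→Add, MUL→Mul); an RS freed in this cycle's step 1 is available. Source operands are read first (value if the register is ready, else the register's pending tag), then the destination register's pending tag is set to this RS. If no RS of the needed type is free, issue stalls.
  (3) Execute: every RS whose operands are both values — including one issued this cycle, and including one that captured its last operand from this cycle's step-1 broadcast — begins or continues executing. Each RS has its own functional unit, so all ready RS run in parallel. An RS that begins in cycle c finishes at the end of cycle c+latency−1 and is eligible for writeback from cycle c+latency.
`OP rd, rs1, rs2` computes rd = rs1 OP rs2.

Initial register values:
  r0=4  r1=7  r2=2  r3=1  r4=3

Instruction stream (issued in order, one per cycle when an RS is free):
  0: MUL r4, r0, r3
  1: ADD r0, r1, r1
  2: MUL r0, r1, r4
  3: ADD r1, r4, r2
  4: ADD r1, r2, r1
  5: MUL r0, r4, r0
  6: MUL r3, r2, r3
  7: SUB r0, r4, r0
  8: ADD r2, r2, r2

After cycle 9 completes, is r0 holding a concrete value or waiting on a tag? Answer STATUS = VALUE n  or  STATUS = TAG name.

STATUS = TAG Mul1

cycle 1: issue MUL r4<-Mul1 // r0:4,r1:7,r2:2,r3:1,r4:Mul1
cycle 2: issue ADD r0<-Add1 // r0:Add1,r1:7,r2:2,r3:1,r4:Mul1
cycle 3: issue MUL r0<-Mul2 // r0:Mul2,r1:7,r2:2,r3:1,r4:Mul1
cycle 4: CDB Add1=14; issue ADD r1<-Add1 // r0:Mul2,r1:Add1,r2:2,r3:1,r4:Mul1
cycle 5: issue ADD r1<-Add2 // r0:Mul2,r1:Add2,r2:2,r3:1,r4:Mul1
cycle 6: CDB Mul1=4; issue MUL r0<-Mul1 // r0:Mul1,r1:Add2,r2:2,r3:1,r4:4
cycle 7: stall // r0:Mul1,r1:Add2,r2:2,r3:1,r4:4
cycle 8: CDB Add1=6; stall // r0:Mul1,r1:Add2,r2:2,r3:1,r4:4
cycle 9: stall // r0:Mul1,r1:Add2,r2:2,r3:1,r4:4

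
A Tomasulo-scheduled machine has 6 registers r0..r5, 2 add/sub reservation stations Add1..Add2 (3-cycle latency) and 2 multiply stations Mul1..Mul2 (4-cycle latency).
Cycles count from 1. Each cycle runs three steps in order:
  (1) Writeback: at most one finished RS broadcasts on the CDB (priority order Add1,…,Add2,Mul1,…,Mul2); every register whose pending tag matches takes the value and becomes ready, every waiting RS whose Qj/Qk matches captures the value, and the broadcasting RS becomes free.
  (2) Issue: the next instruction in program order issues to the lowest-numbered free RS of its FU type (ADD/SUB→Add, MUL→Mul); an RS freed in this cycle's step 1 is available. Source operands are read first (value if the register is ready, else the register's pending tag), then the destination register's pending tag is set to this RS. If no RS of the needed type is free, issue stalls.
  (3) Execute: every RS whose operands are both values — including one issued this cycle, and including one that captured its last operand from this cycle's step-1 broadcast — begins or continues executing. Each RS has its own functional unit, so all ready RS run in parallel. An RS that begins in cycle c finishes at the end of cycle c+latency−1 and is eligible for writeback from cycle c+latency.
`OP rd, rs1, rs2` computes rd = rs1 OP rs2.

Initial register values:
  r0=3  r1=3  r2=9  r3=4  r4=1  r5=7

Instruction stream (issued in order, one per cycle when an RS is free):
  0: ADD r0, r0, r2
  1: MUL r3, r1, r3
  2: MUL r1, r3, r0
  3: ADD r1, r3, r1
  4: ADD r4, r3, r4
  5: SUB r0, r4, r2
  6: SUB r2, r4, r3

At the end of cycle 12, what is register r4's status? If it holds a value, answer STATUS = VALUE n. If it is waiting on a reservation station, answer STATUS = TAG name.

STATUS = VALUE 13

c1: issue ADD r0<-Add1 | r0:Add1,r1:3,r2:9,r3:4,r4:1,r5:7
c2: issue MUL r3<-Mul1 | r0:Add1,r1:3,r2:9,r3:Mul1,r4:1,r5:7
c3: issue MUL r1<-Mul2 | r0:Add1,r1:Mul2,r2:9,r3:Mul1,r4:1,r5:7
c4: CDB Add1=12; issue ADD r1<-Add1 | r0:12,r1:Add1,r2:9,r3:Mul1,r4:1,r5:7
c5: issue ADD r4<-Add2 | r0:12,r1:Add1,r2:9,r3:Mul1,r4:Add2,r5:7
c6: CDB Mul1=12; stall | r0:12,r1:Add1,r2:9,r3:12,r4:Add2,r5:7
c7: stall | r0:12,r1:Add1,r2:9,r3:12,r4:Add2,r5:7
c8: stall | r0:12,r1:Add1,r2:9,r3:12,r4:Add2,r5:7
c9: CDB Add2=13; issue SUB r0<-Add2 | r0:Add2,r1:Add1,r2:9,r3:12,r4:13,r5:7
c10: CDB Mul2=144; stall | r0:Add2,r1:Add1,r2:9,r3:12,r4:13,r5:7
c11: stall | r0:Add2,r1:Add1,r2:9,r3:12,r4:13,r5:7
c12: CDB Add2=4; issue SUB r2<-Add2 | r0:4,r1:Add1,r2:Add2,r3:12,r4:13,r5:7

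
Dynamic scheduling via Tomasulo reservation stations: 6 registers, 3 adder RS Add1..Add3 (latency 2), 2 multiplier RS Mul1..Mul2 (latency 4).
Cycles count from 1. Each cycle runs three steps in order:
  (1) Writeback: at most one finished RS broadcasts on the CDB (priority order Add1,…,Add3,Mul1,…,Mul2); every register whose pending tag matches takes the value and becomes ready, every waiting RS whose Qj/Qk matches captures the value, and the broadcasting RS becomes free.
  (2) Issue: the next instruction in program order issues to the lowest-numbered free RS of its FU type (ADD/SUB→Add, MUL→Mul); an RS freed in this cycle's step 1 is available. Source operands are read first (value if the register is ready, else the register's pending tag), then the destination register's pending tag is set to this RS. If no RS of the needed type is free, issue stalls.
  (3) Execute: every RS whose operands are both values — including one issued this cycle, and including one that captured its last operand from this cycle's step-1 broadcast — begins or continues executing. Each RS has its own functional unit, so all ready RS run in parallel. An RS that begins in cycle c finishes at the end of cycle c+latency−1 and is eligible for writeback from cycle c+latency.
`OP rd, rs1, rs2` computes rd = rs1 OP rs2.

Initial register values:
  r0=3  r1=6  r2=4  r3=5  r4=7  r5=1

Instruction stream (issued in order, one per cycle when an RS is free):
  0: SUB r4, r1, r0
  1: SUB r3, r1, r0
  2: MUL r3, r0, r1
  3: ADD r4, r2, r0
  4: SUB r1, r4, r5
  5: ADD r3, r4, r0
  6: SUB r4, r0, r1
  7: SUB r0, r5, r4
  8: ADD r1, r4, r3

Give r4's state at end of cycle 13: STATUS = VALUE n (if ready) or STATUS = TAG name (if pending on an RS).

STATUS = VALUE -3

cycle 1: issue SUB r4<-Add1 // r0:3,r1:6,r2:4,r3:5,r4:Add1,r5:1
cycle 2: issue SUB r3<-Add2 // r0:3,r1:6,r2:4,r3:Add2,r4:Add1,r5:1
cycle 3: CDB Add1=3; issue MUL r3<-Mul1 // r0:3,r1:6,r2:4,r3:Mul1,r4:3,r5:1
cycle 4: CDB Add2=3; issue ADD r4<-Add1 // r0:3,r1:6,r2:4,r3:Mul1,r4:Add1,r5:1
cycle 5: issue SUB r1<-Add2 // r0:3,r1:Add2,r2:4,r3:Mul1,r4:Add1,r5:1
cycle 6: CDB Add1=7; issue ADD r3<-Add1 // r0:3,r1:Add2,r2:4,r3:Add1,r4:7,r5:1
cycle 7: CDB Mul1=18; issue SUB r4<-Add3 // r0:3,r1:Add2,r2:4,r3:Add1,r4:Add3,r5:1
cycle 8: CDB Add1=10; issue SUB r0<-Add1 // r0:Add1,r1:Add2,r2:4,r3:10,r4:Add3,r5:1
cycle 9: CDB Add2=6; issue ADD r1<-Add2 // r0:Add1,r1:Add2,r2:4,r3:10,r4:Add3,r5:1
cycle 10: - // r0:Add1,r1:Add2,r2:4,r3:10,r4:Add3,r5:1
cycle 11: CDB Add3=-3 // r0:Add1,r1:Add2,r2:4,r3:10,r4:-3,r5:1
cycle 12: - // r0:Add1,r1:Add2,r2:4,r3:10,r4:-3,r5:1
cycle 13: CDB Add1=4 // r0:4,r1:Add2,r2:4,r3:10,r4:-3,r5:1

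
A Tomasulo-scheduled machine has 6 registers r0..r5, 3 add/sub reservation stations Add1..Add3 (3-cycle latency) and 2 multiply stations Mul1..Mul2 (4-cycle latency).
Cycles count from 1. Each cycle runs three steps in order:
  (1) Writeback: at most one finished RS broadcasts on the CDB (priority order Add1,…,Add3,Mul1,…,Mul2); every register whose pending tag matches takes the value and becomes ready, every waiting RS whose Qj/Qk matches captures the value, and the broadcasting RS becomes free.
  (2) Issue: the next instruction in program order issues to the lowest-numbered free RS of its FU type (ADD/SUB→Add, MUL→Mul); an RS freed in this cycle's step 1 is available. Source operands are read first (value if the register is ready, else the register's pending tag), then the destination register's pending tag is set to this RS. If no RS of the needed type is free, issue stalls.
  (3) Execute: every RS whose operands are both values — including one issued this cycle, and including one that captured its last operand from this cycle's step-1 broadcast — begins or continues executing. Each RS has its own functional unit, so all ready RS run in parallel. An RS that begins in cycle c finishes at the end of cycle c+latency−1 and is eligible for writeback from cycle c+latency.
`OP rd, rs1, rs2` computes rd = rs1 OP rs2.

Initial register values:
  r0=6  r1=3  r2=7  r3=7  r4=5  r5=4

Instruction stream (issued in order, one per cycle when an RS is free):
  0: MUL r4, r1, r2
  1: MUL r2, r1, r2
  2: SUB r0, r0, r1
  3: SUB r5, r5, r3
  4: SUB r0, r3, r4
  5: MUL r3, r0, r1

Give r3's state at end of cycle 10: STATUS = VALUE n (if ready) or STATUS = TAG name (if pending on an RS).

STATUS = TAG Mul1

cycle 1: issue MUL r4<-Mul1 // r0:6,r1:3,r2:7,r3:7,r4:Mul1,r5:4
cycle 2: issue MUL r2<-Mul2 // r0:6,r1:3,r2:Mul2,r3:7,r4:Mul1,r5:4
cycle 3: issue SUB r0<-Add1 // r0:Add1,r1:3,r2:Mul2,r3:7,r4:Mul1,r5:4
cycle 4: issue SUB r5<-Add2 // r0:Add1,r1:3,r2:Mul2,r3:7,r4:Mul1,r5:Add2
cycle 5: CDB Mul1=21; issue SUB r0<-Add3 // r0:Add3,r1:3,r2:Mul2,r3:7,r4:21,r5:Add2
cycle 6: CDB Add1=3; issue MUL r3<-Mul1 // r0:Add3,r1:3,r2:Mul2,r3:Mul1,r4:21,r5:Add2
cycle 7: CDB Add2=-3 // r0:Add3,r1:3,r2:Mul2,r3:Mul1,r4:21,r5:-3
cycle 8: CDB Add3=-14 // r0:-14,r1:3,r2:Mul2,r3:Mul1,r4:21,r5:-3
cycle 9: CDB Mul2=21 // r0:-14,r1:3,r2:21,r3:Mul1,r4:21,r5:-3
cycle 10: - // r0:-14,r1:3,r2:21,r3:Mul1,r4:21,r5:-3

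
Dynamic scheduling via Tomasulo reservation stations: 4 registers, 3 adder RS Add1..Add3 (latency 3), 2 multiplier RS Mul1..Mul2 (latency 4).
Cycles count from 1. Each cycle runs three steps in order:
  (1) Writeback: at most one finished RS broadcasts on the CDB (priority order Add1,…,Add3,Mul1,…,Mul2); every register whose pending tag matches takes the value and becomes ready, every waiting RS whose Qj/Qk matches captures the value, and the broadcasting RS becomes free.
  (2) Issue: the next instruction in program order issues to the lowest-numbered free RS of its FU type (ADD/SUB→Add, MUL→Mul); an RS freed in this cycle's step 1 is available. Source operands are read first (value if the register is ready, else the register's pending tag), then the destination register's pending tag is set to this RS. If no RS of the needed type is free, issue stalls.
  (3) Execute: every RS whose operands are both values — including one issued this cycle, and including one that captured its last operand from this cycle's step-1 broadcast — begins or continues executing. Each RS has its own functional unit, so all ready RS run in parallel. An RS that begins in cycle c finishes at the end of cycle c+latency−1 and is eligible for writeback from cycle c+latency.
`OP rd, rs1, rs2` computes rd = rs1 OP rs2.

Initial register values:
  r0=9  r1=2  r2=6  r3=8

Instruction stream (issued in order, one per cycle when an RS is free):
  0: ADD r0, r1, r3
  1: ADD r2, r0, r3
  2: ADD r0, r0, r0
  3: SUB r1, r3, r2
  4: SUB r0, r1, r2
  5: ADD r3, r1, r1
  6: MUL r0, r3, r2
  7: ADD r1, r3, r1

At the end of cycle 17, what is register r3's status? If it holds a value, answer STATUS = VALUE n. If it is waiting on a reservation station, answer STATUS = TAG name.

STATUS = VALUE -20

  c1: issue ADD r0<-Add1  regs: r0:Add1,r1:2,r2:6,r3:8
  c2: issue ADD r2<-Add2  regs: r0:Add1,r1:2,r2:Add2,r3:8
  c3: issue ADD r0<-Add3  regs: r0:Add3,r1:2,r2:Add2,r3:8
  c4: CDB Add1=10; issue SUB r1<-Add1  regs: r0:Add3,r1:Add1,r2:Add2,r3:8
  c5: stall  regs: r0:Add3,r1:Add1,r2:Add2,r3:8
  c6: stall  regs: r0:Add3,r1:Add1,r2:Add2,r3:8
  c7: CDB Add2=18; issue SUB r0<-Add2  regs: r0:Add2,r1:Add1,r2:18,r3:8
  c8: CDB Add3=20; issue ADD r3<-Add3  regs: r0:Add2,r1:Add1,r2:18,r3:Add3
  c9: issue MUL r0<-Mul1  regs: r0:Mul1,r1:Add1,r2:18,r3:Add3
  c10: CDB Add1=-10; issue ADD r1<-Add1  regs: r0:Mul1,r1:Add1,r2:18,r3:Add3
  c11: -  regs: r0:Mul1,r1:Add1,r2:18,r3:Add3
  c12: -  regs: r0:Mul1,r1:Add1,r2:18,r3:Add3
  c13: CDB Add2=-28  regs: r0:Mul1,r1:Add1,r2:18,r3:Add3
  c14: CDB Add3=-20  regs: r0:Mul1,r1:Add1,r2:18,r3:-20
  c15: -  regs: r0:Mul1,r1:Add1,r2:18,r3:-20
  c16: -  regs: r0:Mul1,r1:Add1,r2:18,r3:-20
  c17: CDB Add1=-30  regs: r0:Mul1,r1:-30,r2:18,r3:-20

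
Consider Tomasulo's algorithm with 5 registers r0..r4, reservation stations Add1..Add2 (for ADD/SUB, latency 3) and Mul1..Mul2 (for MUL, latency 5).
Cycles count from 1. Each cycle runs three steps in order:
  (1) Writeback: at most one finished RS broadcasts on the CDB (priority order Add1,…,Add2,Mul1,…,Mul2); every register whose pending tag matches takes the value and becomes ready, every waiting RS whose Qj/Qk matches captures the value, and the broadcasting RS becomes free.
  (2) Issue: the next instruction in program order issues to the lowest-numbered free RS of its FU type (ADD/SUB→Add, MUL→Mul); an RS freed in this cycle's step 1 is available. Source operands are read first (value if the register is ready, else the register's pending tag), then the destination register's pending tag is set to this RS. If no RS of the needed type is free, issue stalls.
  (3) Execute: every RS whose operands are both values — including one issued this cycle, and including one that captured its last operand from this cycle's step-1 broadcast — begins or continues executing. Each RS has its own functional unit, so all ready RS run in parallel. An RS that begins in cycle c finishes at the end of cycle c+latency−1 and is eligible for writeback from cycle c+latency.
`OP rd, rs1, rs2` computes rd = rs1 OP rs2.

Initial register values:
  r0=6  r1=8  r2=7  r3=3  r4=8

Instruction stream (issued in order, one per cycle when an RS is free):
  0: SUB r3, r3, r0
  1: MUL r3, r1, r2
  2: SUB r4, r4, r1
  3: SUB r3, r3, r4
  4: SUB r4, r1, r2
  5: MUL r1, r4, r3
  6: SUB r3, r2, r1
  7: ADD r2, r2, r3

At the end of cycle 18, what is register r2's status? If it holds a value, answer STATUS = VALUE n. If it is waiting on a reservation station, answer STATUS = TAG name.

STATUS = TAG Add1

cycle 1: issue SUB r3<-Add1 // r0:6,r1:8,r2:7,r3:Add1,r4:8
cycle 2: issue MUL r3<-Mul1 // r0:6,r1:8,r2:7,r3:Mul1,r4:8
cycle 3: issue SUB r4<-Add2 // r0:6,r1:8,r2:7,r3:Mul1,r4:Add2
cycle 4: CDB Add1=-3; issue SUB r3<-Add1 // r0:6,r1:8,r2:7,r3:Add1,r4:Add2
cycle 5: stall // r0:6,r1:8,r2:7,r3:Add1,r4:Add2
cycle 6: CDB Add2=0; issue SUB r4<-Add2 // r0:6,r1:8,r2:7,r3:Add1,r4:Add2
cycle 7: CDB Mul1=56; issue MUL r1<-Mul1 // r0:6,r1:Mul1,r2:7,r3:Add1,r4:Add2
cycle 8: stall // r0:6,r1:Mul1,r2:7,r3:Add1,r4:Add2
cycle 9: CDB Add2=1; issue SUB r3<-Add2 // r0:6,r1:Mul1,r2:7,r3:Add2,r4:1
cycle 10: CDB Add1=56; issue ADD r2<-Add1 // r0:6,r1:Mul1,r2:Add1,r3:Add2,r4:1
cycle 11: - // r0:6,r1:Mul1,r2:Add1,r3:Add2,r4:1
cycle 12: - // r0:6,r1:Mul1,r2:Add1,r3:Add2,r4:1
cycle 13: - // r0:6,r1:Mul1,r2:Add1,r3:Add2,r4:1
cycle 14: - // r0:6,r1:Mul1,r2:Add1,r3:Add2,r4:1
cycle 15: CDB Mul1=56 // r0:6,r1:56,r2:Add1,r3:Add2,r4:1
cycle 16: - // r0:6,r1:56,r2:Add1,r3:Add2,r4:1
cycle 17: - // r0:6,r1:56,r2:Add1,r3:Add2,r4:1
cycle 18: CDB Add2=-49 // r0:6,r1:56,r2:Add1,r3:-49,r4:1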